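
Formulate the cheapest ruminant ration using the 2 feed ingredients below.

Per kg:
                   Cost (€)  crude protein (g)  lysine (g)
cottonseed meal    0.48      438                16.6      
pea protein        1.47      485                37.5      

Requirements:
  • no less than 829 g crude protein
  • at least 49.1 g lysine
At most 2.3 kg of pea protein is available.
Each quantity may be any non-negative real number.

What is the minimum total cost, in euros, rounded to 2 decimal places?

Let x1 = kg of cottonseed meal, x2 = kg of pea protein.
Minimize 0.48x1 + 1.47x2 with:
  438x1 + 485x2 ≥ 829   (crude protein)
  16.6x1 + 37.5x2 ≥ 49.1   (lysine)
  x2 ≤ 2.3
  x1, x2 ≥ 0.
The minimum-cost mix takes nothing from pea protein — only cottonseed meal. The lysine requirement is met with equality.
That vertex is x1 = 2.958.
Hence cost = 0.48·2.958 = €1.4198.

€1.42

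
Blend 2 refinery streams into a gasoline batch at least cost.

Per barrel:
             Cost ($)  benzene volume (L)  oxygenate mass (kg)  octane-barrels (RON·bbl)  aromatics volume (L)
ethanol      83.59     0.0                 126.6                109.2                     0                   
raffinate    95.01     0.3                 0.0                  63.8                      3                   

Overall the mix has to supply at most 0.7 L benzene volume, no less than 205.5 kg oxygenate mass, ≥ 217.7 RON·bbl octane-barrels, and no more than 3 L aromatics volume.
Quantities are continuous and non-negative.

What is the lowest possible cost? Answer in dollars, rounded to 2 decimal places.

Let x1 = barrels of ethanol, x2 = barrels of raffinate.
Minimise 83.59x1 + 95.01x2 s.t.:
  0.3x2 ≤ 0.7   (benzene volume)
  126.6x1 ≥ 205.5   (oxygenate mass)
  109.2x1 + 63.8x2 ≥ 217.7   (octane-barrels)
  3x2 ≤ 3   (aromatics volume)
  x1, x2 ≥ 0.
At the optimum only ethanol is positive (raffinate = 0). Binding constraint: octane-barrels.
That vertex is x1 = 1.99359.
Cost = 83.59·1.99359 = 166.6442.

$166.64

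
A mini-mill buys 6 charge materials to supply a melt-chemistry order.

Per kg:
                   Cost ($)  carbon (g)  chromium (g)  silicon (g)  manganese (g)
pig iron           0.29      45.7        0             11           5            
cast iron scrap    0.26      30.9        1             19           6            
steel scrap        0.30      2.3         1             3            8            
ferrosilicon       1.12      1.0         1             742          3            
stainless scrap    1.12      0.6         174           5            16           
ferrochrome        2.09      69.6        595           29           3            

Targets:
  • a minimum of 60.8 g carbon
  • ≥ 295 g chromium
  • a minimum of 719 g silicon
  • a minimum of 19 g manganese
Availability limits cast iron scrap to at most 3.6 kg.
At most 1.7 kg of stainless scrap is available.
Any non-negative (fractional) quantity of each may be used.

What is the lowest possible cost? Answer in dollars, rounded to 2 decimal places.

$2.63

Set it up as a linear program. Let x1 = kg of pig iron, x2 = kg of cast iron scrap, x3 = kg of steel scrap, x4 = kg of ferrosilicon, x5 = kg of stainless scrap, x6 = kg of ferrochrome.
Minimise 0.29x1 + 0.26x2 + 0.3x3 + 1.12x4 + 1.12x5 + 2.09x6 subject to:
  45.7x1 + 30.9x2 + 2.3x3 + 1x4 + 0.6x5 + 69.6x6 ≥ 60.8   (carbon)
  1x2 + 1x3 + 1x4 + 174x5 + 595x6 ≥ 295   (chromium)
  11x1 + 19x2 + 3x3 + 742x4 + 5x5 + 29x6 ≥ 719   (silicon)
  5x1 + 6x2 + 8x3 + 3x4 + 16x5 + 3x6 ≥ 19   (manganese)
  x2 ≤ 3.6
  x5 ≤ 1.7
  x1, x2, x3, x4, x5, x6 ≥ 0.
At the optimum only cast iron scrap, ferrosilicon, stainless scrap, ferrochrome are positive (pig iron, steel scrap = 0). There the carbon, chromium, silicon, manganese constraints are tight.
Optimal quantities: cast iron scrap = 1.159 kg, ferrosilicon = 0.9225 kg, stainless scrap = 0.516 kg, ferrochrome = 0.3414 kg.
Cost = 0.26·1.159 + 1.12·0.9225 + 1.12·0.516 + 2.09·0.3414 = 2.6260.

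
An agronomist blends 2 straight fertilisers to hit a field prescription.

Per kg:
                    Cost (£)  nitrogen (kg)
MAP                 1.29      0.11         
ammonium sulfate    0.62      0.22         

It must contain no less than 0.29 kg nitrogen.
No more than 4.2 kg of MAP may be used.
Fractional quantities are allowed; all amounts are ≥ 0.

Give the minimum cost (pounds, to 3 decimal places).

£0.817

Let x1 = kg of MAP, x2 = kg of ammonium sulfate.
min 1.29x1 + 0.62x2 with:
  0.11x1 + 0.22x2 ≥ 0.29   (nitrogen)
  x1 ≤ 4.2
  x1, x2 ≥ 0.
At the optimum only ammonium sulfate is positive (MAP = 0). There the nitrogen constraint is tight.
That vertex is x2 = 1.318.
Total cost: 0.62·1.318 = 0.81716.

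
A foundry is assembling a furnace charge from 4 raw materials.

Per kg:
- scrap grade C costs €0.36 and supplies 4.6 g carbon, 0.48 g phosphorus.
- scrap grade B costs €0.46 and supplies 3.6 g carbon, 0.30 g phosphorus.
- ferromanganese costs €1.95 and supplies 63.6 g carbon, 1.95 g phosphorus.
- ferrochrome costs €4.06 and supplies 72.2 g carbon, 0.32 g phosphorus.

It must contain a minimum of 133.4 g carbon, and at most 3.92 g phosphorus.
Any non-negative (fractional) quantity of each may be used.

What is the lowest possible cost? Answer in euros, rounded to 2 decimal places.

Let x1 = kg of scrap grade C, x2 = kg of scrap grade B, x3 = kg of ferromanganese, x4 = kg of ferrochrome.
min 0.36x1 + 0.46x2 + 1.95x3 + 4.06x4 with:
  4.6x1 + 3.6x2 + 63.6x3 + 72.2x4 ≥ 133.4   (carbon)
  0.48x1 + 0.3x2 + 1.95x3 + 0.32x4 ≤ 3.92   (phosphorus)
  x1, x2, x3, x4 ≥ 0.
The cheapest feasible vertex uses only ferromanganese, ferrochrome; scrap grade C, scrap grade B are not used. The carbon and phosphorus requirements are met with equality.
So ferromanganese = 1.996 kg, ferrochrome = 0.08982 kg.
Cost = 1.95·1.996 + 4.06·0.08982 = 4.2569.

€4.26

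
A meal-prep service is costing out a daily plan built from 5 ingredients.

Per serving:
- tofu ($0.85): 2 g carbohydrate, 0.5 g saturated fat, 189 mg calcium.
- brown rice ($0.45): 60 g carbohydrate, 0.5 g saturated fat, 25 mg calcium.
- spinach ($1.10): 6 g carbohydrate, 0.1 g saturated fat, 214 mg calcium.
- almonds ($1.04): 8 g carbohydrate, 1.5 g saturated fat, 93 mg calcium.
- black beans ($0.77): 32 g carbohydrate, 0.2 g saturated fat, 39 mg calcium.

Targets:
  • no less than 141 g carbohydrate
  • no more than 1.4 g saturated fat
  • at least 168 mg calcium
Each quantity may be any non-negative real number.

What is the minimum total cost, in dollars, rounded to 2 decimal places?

$1.56

Treat it as an LP. Let x1 = servings of tofu, x2 = servings of brown rice, x3 = servings of spinach, x4 = servings of almonds, x5 = servings of black beans.
Minimise 0.85x1 + 0.45x2 + 1.1x3 + 1.04x4 + 0.77x5 subject to:
  2x1 + 60x2 + 6x3 + 8x4 + 32x5 ≥ 141   (carbohydrate)
  0.5x1 + 0.5x2 + 0.1x3 + 1.5x4 + 0.2x5 ≤ 1.4   (saturated fat)
  189x1 + 25x2 + 214x3 + 93x4 + 39x5 ≥ 168   (calcium)
  x1, x2, x3, x4, x5 ≥ 0.
The optimal basis is {tofu, brown rice, spinach}; almonds, black beans drop out. There the carbohydrate, saturated fat, calcium constraints are tight.
That vertex is x1 = 0.4539, x2 = 2.324, x3 = 0.1128.
Cost = 0.85·0.4539 + 0.45·2.324 + 1.1·0.1128 = 1.5557.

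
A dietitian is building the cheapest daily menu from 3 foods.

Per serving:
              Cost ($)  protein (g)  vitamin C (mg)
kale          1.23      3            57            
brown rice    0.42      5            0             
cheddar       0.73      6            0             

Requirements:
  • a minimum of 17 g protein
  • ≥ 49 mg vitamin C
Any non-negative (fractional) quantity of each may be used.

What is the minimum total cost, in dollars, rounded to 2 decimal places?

$2.27

Let x1 = servings of kale, x2 = servings of brown rice, x3 = servings of cheddar.
Minimise 1.23x1 + 0.42x2 + 0.73x3 with:
  3x1 + 5x2 + 6x3 ≥ 17   (protein)
  57x1 ≥ 49   (vitamin C)
  x1, x2, x3 ≥ 0.
The optimal basis is {kale, brown rice}; cheddar drops out. The protein and vitamin C requirements are met with equality.
Optimal quantities: kale = 0.8596 servings, brown rice = 2.884 servings.
Hence cost = 1.23·0.8596 + 0.42·2.884 = $2.2686.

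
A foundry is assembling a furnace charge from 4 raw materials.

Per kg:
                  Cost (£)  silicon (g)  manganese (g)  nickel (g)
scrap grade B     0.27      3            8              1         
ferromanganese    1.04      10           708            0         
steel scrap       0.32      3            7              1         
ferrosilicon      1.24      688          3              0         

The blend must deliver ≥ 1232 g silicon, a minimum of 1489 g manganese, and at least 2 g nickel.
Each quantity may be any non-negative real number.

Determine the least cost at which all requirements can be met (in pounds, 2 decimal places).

£4.87

Set it up as a linear program. Let x1 = kg of scrap grade B, x2 = kg of ferromanganese, x3 = kg of steel scrap, x4 = kg of ferrosilicon.
Minimise 0.27x1 + 1.04x2 + 0.32x3 + 1.24x4 with:
  3x1 + 10x2 + 3x3 + 688x4 ≥ 1232   (silicon)
  8x1 + 708x2 + 7x3 + 3x4 ≥ 1489   (manganese)
  1x1 + 1x3 ≥ 2   (nickel)
  x1, x2, x3, x4 ≥ 0.
The optimal basis is {scrap grade B, ferromanganese, ferrosilicon}; steel scrap drops out. The silicon, manganese, nickel requirements are met with equality.
So scrap grade B = 2 kg, ferromanganese = 2.073 kg, ferrosilicon = 1.752 kg.
Cost = 0.27·2 + 1.04·2.073 + 1.24·1.752 = 4.8684.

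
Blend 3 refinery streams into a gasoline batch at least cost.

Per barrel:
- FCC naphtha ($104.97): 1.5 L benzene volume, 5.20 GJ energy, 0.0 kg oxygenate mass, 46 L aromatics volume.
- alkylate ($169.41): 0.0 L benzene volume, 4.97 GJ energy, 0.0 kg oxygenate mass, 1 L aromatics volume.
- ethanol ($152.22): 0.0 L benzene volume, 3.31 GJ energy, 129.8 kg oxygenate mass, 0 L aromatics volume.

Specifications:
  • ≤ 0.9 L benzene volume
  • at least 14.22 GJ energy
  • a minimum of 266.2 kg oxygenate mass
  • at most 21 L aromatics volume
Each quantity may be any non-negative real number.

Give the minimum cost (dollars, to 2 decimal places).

$534.14

Let x1 = barrels of FCC naphtha, x2 = barrels of alkylate, x3 = barrels of ethanol.
Minimize 104.97x1 + 169.41x2 + 152.22x3 subject to:
  1.5x1 ≤ 0.9   (benzene volume)
  5.2x1 + 4.97x2 + 3.31x3 ≥ 14.22   (energy)
  129.8x3 ≥ 266.2   (oxygenate mass)
  46x1 + 1x2 ≤ 21   (aromatics volume)
  x1, x2, x3 ≥ 0.
All 3 inputs are positive at the optimum. There the energy, oxygenate mass, aromatics volume constraints are tight.
So FCC naphtha = 0.433884 barrels, alkylate = 1.04135 barrels, ethanol = 2.05085 barrels.
Hence cost = 104.97·0.433884 + 169.41·1.04135 + 152.22·2.05085 = $534.1403.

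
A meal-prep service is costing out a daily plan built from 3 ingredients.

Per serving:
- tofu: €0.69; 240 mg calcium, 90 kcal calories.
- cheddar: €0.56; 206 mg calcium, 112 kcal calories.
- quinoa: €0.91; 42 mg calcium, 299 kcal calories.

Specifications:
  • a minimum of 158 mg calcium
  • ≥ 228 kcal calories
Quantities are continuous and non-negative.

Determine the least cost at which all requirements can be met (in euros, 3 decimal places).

Treat it as an LP. Let x1 = servings of tofu, x2 = servings of cheddar, x3 = servings of quinoa.
Minimize 0.69x1 + 0.56x2 + 0.91x3 s.t.:
  240x1 + 206x2 + 42x3 ≥ 158   (calcium)
  90x1 + 112x2 + 299x3 ≥ 228   (calories)
  x1, x2, x3 ≥ 0.
The minimum-cost mix takes nothing from tofu — only cheddar, quinoa. There the calcium and calories constraints are tight.
Solving gives x2 = 0.6621, x3 = 0.5145.
Hence cost = 0.56·0.6621 + 0.91·0.5145 = €0.83897.

€0.839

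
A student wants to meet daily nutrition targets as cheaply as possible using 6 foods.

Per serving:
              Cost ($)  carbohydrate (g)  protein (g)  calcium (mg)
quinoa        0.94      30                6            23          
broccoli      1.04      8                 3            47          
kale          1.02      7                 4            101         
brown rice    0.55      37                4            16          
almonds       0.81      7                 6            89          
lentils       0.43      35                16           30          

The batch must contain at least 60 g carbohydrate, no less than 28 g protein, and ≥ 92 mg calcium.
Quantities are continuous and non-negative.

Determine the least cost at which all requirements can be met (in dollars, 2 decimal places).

$1.09

Set it up as a linear program. Let x1 = servings of quinoa, x2 = servings of broccoli, x3 = servings of kale, x4 = servings of brown rice, x5 = servings of almonds, x6 = servings of lentils.
Minimise 0.94x1 + 1.04x2 + 1.02x3 + 0.55x4 + 0.81x5 + 0.43x6 with:
  30x1 + 8x2 + 7x3 + 37x4 + 7x5 + 35x6 ≥ 60   (carbohydrate)
  6x1 + 3x2 + 4x3 + 4x4 + 6x5 + 16x6 ≥ 28   (protein)
  23x1 + 47x2 + 101x3 + 16x4 + 89x5 + 30x6 ≥ 92   (calcium)
  x1, x2, x3, x4, x5, x6 ≥ 0.
At the optimum only almonds, lentils are positive (quinoa, broccoli, kale, brown rice = 0). There the carbohydrate and calcium constraints are tight.
So almonds = 0.4888 servings, lentils = 1.617 servings.
Hence cost = 0.81·0.4888 + 0.43·1.617 = $1.0912.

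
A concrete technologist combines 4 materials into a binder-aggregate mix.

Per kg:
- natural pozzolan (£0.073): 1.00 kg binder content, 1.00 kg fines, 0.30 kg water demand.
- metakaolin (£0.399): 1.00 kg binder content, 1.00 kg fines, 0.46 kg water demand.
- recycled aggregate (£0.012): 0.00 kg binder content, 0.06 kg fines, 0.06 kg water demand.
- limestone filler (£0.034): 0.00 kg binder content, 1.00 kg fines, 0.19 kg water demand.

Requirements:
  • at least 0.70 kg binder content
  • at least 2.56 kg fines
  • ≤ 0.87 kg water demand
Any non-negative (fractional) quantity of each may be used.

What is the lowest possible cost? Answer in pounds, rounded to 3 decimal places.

Set it up as a linear program. Let x1 = kg of natural pozzolan, x2 = kg of metakaolin, x3 = kg of recycled aggregate, x4 = kg of limestone filler.
min 0.073x1 + 0.399x2 + 0.012x3 + 0.034x4 subject to:
  1x1 + 1x2 ≥ 0.7   (binder content)
  1x1 + 1x2 + 0.06x3 + 1x4 ≥ 2.56   (fines)
  0.3x1 + 0.46x2 + 0.06x3 + 0.19x4 ≤ 0.87   (water demand)
  x1, x2, x3, x4 ≥ 0.
At the optimum only natural pozzolan, limestone filler are positive (metakaolin, recycled aggregate = 0). There the binder content and fines constraints are tight.
That vertex is x1 = 0.7, x4 = 1.86.
Hence cost = 0.073·0.7 + 0.034·1.86 = £0.11434.

£0.114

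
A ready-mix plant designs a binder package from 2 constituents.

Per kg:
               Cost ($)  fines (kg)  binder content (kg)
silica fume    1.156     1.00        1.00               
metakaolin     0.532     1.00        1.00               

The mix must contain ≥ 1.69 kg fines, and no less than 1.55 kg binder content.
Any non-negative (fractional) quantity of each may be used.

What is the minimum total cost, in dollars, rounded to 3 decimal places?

Set it up as a linear program. Let x1 = kg of silica fume, x2 = kg of metakaolin.
min 1.156x1 + 0.532x2 subject to:
  1x1 + 1x2 ≥ 1.69   (fines)
  1x1 + 1x2 ≥ 1.55   (binder content)
  x1, x2 ≥ 0.
The optimal basis is {metakaolin}; silica fume drops out. The fines requirement is met with equality.
Solving gives x2 = 1.69.
Objective = 0.532·1.69 = 0.89908.

$0.899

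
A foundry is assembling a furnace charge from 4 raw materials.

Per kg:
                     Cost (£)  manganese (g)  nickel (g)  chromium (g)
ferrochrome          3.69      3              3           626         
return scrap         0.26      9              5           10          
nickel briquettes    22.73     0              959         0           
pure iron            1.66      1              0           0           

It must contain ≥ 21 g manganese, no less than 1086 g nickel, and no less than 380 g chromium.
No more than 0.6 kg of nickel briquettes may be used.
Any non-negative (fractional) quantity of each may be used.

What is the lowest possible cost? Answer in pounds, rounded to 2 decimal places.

Let x1 = kg of ferrochrome, x2 = kg of return scrap, x3 = kg of nickel briquettes, x4 = kg of pure iron.
Minimize 3.69x1 + 0.26x2 + 22.73x3 + 1.66x4 s.t.:
  3x1 + 9x2 + 1x4 ≥ 21   (manganese)
  3x1 + 5x2 + 959x3 ≥ 1086   (nickel)
  626x1 + 10x2 ≥ 380   (chromium)
  x3 ≤ 0.6
  x1, x2, x3, x4 ≥ 0.
The optimal basis is {return scrap, nickel briquettes}; ferrochrome, pure iron drop out. There the nickel and the nickel briquettes cap constraints are tight.
Solving gives x2 = 102.12, x3 = 0.6.
Hence cost = 0.26·102.12 + 22.73·0.6 = £40.1892.

£40.19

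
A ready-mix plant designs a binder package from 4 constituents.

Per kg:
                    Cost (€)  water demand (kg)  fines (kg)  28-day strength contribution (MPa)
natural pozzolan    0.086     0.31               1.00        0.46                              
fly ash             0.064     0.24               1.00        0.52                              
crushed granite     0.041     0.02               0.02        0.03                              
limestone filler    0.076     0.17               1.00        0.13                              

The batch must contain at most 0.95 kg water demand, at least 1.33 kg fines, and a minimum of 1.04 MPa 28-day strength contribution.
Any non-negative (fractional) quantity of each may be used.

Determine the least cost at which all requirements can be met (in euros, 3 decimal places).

This is a linear program. Let x1 = kg of natural pozzolan, x2 = kg of fly ash, x3 = kg of crushed granite, x4 = kg of limestone filler.
Minimise 0.086x1 + 0.064x2 + 0.041x3 + 0.076x4 with:
  0.31x1 + 0.24x2 + 0.02x3 + 0.17x4 ≤ 0.95   (water demand)
  1x1 + 1x2 + 0.02x3 + 1x4 ≥ 1.33   (fines)
  0.46x1 + 0.52x2 + 0.03x3 + 0.13x4 ≥ 1.04   (28-day strength contribution)
  x1, x2, x3, x4 ≥ 0.
The optimal basis is {fly ash}; natural pozzolan, crushed granite, limestone filler drop out. Binding constraint: 28-day strength contribution.
That vertex is x2 = 2.
Cost = 0.064·2 = 0.12800.

€0.128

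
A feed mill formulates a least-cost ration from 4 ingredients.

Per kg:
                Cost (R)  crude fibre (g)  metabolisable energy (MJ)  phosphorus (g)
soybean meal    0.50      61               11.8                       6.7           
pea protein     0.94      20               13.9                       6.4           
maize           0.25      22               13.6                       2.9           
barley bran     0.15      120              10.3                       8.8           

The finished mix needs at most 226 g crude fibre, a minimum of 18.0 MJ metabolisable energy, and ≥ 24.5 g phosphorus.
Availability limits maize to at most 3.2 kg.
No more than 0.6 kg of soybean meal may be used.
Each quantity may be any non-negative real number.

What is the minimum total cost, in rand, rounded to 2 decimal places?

Let x1 = kg of soybean meal, x2 = kg of pea protein, x3 = kg of maize, x4 = kg of barley bran.
Minimise 0.5x1 + 0.94x2 + 0.25x3 + 0.15x4 with:
  61x1 + 20x2 + 22x3 + 120x4 ≤ 226   (crude fibre)
  11.8x1 + 13.9x2 + 13.6x3 + 10.3x4 ≥ 18   (metabolisable energy)
  6.7x1 + 6.4x2 + 2.9x3 + 8.8x4 ≥ 24.5   (phosphorus)
  x3 ≤ 3.2
  x1 ≤ 0.6
  x1, x2, x3, x4 ≥ 0.
The minimum-cost mix takes nothing from soybean meal — only pea protein, maize, barley bran. The crude fibre, phosphorus, the maize cap requirements are met with equality.
Optimal quantities: pea protein = 0.7722 kg, maize = 3.2 kg, barley bran = 1.168 kg.
Cost = 0.94·0.7722 + 0.25·3.2 + 0.15·1.168 = 1.7011.

R1.70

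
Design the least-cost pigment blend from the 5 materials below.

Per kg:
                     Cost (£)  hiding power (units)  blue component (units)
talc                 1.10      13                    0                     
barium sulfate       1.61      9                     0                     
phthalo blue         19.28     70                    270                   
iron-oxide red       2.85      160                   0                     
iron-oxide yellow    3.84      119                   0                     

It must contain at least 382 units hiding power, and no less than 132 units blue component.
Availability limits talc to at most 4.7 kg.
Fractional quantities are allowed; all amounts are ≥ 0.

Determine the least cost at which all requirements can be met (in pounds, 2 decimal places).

Treat it as an LP. Let x1 = kg of talc, x2 = kg of barium sulfate, x3 = kg of phthalo blue, x4 = kg of iron-oxide red, x5 = kg of iron-oxide yellow.
min 1.1x1 + 1.61x2 + 19.28x3 + 2.85x4 + 3.84x5 s.t.:
  13x1 + 9x2 + 70x3 + 160x4 + 119x5 ≥ 382   (hiding power)
  270x3 ≥ 132   (blue component)
  x1 ≤ 4.7
  x1, x2, x3, x4, x5 ≥ 0.
The optimal basis is {phthalo blue, iron-oxide red}; talc, barium sulfate, iron-oxide yellow drop out. The hiding power and blue component requirements are met with equality.
Solving gives x3 = 0.4889, x4 = 2.174.
Cost = 19.28·0.4889 + 2.85·2.174 = 15.6219.

£15.62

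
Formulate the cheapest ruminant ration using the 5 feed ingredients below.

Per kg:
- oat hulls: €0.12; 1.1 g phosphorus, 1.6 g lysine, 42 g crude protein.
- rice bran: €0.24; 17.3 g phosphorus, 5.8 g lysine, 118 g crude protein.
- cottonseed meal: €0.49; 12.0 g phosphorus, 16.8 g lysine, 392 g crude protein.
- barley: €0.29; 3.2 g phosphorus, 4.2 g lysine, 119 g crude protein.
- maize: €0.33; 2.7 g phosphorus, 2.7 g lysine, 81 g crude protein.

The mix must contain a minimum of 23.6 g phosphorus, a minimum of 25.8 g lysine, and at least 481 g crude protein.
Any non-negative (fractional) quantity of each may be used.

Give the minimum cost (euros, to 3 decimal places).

€0.780

Let x1 = kg of oat hulls, x2 = kg of rice bran, x3 = kg of cottonseed meal, x4 = kg of barley, x5 = kg of maize.
Minimise 0.12x1 + 0.24x2 + 0.49x3 + 0.29x4 + 0.33x5 s.t.:
  1.1x1 + 17.3x2 + 12x3 + 3.2x4 + 2.7x5 ≥ 23.6   (phosphorus)
  1.6x1 + 5.8x2 + 16.8x3 + 4.2x4 + 2.7x5 ≥ 25.8   (lysine)
  42x1 + 118x2 + 392x3 + 119x4 + 81x5 ≥ 481   (crude protein)
  x1, x2, x3, x4, x5 ≥ 0.
The optimal basis is {rice bran, cottonseed meal}; oat hulls, barley, maize drop out. There the phosphorus and lysine constraints are tight.
So rice bran = 0.3931 kg, cottonseed meal = 1.4 kg.
Total cost: 0.24·0.3931 + 0.49·1.4 = 0.78034.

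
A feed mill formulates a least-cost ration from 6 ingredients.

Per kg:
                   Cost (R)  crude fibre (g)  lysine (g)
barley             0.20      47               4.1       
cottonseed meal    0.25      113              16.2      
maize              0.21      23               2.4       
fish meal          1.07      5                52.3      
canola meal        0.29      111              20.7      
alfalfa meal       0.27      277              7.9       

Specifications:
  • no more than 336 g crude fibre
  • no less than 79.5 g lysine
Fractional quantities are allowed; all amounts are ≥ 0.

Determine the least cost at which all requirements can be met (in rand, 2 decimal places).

R1.22

Set it up as a linear program. Let x1 = kg of barley, x2 = kg of cottonseed meal, x3 = kg of maize, x4 = kg of fish meal, x5 = kg of canola meal, x6 = kg of alfalfa meal.
min 0.2x1 + 0.25x2 + 0.21x3 + 1.07x4 + 0.29x5 + 0.27x6 s.t.:
  47x1 + 113x2 + 23x3 + 5x4 + 111x5 + 277x6 ≤ 336   (crude fibre)
  4.1x1 + 16.2x2 + 2.4x3 + 52.3x4 + 20.7x5 + 7.9x6 ≥ 79.5   (lysine)
  x1, x2, x3, x4, x5, x6 ≥ 0.
The minimum-cost mix takes nothing from barley, cottonseed meal, maize, alfalfa meal — only fish meal, canola meal. The crude fibre and lysine requirements are met with equality.
Solving gives x4 = 0.3278, x5 = 3.012.
Total cost: 1.07·0.3278 + 0.29·3.012 = 1.2242.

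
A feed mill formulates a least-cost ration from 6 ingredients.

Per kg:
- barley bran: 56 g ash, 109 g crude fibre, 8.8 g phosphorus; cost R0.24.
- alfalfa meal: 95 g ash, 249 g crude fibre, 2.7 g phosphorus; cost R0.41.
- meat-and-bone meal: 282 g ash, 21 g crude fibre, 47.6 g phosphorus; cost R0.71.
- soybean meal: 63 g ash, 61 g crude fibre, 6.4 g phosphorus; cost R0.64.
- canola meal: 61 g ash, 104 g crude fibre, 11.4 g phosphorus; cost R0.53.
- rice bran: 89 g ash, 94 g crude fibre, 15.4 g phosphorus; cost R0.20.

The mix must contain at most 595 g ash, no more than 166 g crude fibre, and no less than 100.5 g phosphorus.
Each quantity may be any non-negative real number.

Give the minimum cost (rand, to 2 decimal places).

R1.46

Let x1 = kg of barley bran, x2 = kg of alfalfa meal, x3 = kg of meat-and-bone meal, x4 = kg of soybean meal, x5 = kg of canola meal, x6 = kg of rice bran.
Minimise 0.24x1 + 0.41x2 + 0.71x3 + 0.64x4 + 0.53x5 + 0.2x6 with:
  56x1 + 95x2 + 282x3 + 63x4 + 61x5 + 89x6 ≤ 595   (ash)
  109x1 + 249x2 + 21x3 + 61x4 + 104x5 + 94x6 ≤ 166   (crude fibre)
  8.8x1 + 2.7x2 + 47.6x3 + 6.4x4 + 11.4x5 + 15.4x6 ≥ 100.5   (phosphorus)
  x1, x2, x3, x4, x5, x6 ≥ 0.
The optimal basis is {meat-and-bone meal, rice bran}; barley bran, alfalfa meal, soybean meal, canola meal drop out. Binding constraints: crude fibre and phosphorus.
That vertex is x3 = 1.66, x6 = 1.395.
Total cost: 0.71·1.66 + 0.2·1.395 = 1.4576.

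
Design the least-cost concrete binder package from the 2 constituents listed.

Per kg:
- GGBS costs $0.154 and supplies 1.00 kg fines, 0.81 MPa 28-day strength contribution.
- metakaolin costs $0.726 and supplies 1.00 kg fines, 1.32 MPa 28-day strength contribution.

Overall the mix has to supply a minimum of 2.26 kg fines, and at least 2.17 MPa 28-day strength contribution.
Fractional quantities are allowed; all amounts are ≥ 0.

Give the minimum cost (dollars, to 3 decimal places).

$0.413

Set it up as a linear program. Let x1 = kg of GGBS, x2 = kg of metakaolin.
min 0.154x1 + 0.726x2 s.t.:
  1x1 + 1x2 ≥ 2.26   (fines)
  0.81x1 + 1.32x2 ≥ 2.17   (28-day strength contribution)
  x1, x2 ≥ 0.
The minimum-cost mix takes nothing from metakaolin — only GGBS. There the 28-day strength contribution constraint is tight.
Solving gives x1 = 2.679.
Objective = 0.154·2.679 = 0.41257.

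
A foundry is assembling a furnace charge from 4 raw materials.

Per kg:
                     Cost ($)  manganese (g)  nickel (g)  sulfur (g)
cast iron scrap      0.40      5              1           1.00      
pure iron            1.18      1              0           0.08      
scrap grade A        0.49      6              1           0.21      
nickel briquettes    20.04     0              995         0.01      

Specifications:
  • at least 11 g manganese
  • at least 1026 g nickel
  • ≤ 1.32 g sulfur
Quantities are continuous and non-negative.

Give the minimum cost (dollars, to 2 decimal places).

Let x1 = kg of cast iron scrap, x2 = kg of pure iron, x3 = kg of scrap grade A, x4 = kg of nickel briquettes.
Minimize 0.4x1 + 1.18x2 + 0.49x3 + 20.04x4 with:
  5x1 + 1x2 + 6x3 ≥ 11   (manganese)
  1x1 + 1x3 + 995x4 ≥ 1026   (nickel)
  1x1 + 0.08x2 + 0.21x3 + 0.01x4 ≤ 1.32   (sulfur)
  x1, x2, x3, x4 ≥ 0.
The minimum-cost mix takes nothing from pure iron — only cast iron scrap, scrap grade A, nickel briquettes. The manganese, nickel, sulfur requirements are met with equality.
Optimal quantities: cast iron scrap = 1.121 kg, scrap grade A = 0.8993 kg, nickel briquettes = 1.029 kg.
Hence cost = 0.4·1.121 + 0.49·0.8993 + 20.04·1.029 = $21.5102.

$21.51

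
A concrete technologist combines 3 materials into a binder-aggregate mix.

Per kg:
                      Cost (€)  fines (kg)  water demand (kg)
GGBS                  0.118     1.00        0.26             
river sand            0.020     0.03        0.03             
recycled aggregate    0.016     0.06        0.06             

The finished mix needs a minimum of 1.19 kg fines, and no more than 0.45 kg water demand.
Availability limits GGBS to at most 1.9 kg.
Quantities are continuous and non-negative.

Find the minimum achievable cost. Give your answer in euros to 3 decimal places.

This is a linear program. Let x1 = kg of GGBS, x2 = kg of river sand, x3 = kg of recycled aggregate.
Minimize 0.118x1 + 0.02x2 + 0.016x3 s.t.:
  1x1 + 0.03x2 + 0.06x3 ≥ 1.19   (fines)
  0.26x1 + 0.03x2 + 0.06x3 ≤ 0.45   (water demand)
  x1 ≤ 1.9
  x1, x2, x3 ≥ 0.
At the optimum only GGBS is positive (river sand, recycled aggregate = 0). The fines requirement is met with equality.
That vertex is x1 = 1.19.
Objective = 0.118·1.19 = 0.14042.

€0.140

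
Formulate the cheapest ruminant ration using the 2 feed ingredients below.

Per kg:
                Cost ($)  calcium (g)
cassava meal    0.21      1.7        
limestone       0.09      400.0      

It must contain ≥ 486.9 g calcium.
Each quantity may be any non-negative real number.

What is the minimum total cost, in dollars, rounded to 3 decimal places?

$0.110

Let x1 = kg of cassava meal, x2 = kg of limestone.
Minimize 0.21x1 + 0.09x2 subject to:
  1.7x1 + 400x2 ≥ 486.9   (calcium)
  x1, x2 ≥ 0.
At the optimum only limestone is positive (cassava meal = 0). Binding constraint: calcium.
Solving gives x2 = 1.217.
Hence cost = 0.09·1.217 = $0.10953.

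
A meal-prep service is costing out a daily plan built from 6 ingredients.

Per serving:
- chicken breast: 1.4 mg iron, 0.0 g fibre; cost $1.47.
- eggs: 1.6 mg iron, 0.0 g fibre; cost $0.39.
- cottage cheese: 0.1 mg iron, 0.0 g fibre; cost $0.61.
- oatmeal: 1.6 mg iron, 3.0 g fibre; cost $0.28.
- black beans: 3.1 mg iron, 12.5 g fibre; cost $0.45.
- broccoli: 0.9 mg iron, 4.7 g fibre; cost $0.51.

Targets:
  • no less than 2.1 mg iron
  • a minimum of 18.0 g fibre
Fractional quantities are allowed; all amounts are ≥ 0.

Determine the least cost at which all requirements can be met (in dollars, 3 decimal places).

$0.648

Let x1 = servings of chicken breast, x2 = servings of eggs, x3 = servings of cottage cheese, x4 = servings of oatmeal, x5 = servings of black beans, x6 = servings of broccoli.
Minimise 1.47x1 + 0.39x2 + 0.61x3 + 0.28x4 + 0.45x5 + 0.51x6 with:
  1.4x1 + 1.6x2 + 0.1x3 + 1.6x4 + 3.1x5 + 0.9x6 ≥ 2.1   (iron)
  3x4 + 12.5x5 + 4.7x6 ≥ 18   (fibre)
  x1, x2, x3, x4, x5, x6 ≥ 0.
At the optimum only black beans is positive (chicken breast, eggs, cottage cheese, oatmeal, broccoli = 0). There the fibre constraint is tight.
Solving gives x5 = 1.44.
Cost = 0.45·1.44 = 0.64800.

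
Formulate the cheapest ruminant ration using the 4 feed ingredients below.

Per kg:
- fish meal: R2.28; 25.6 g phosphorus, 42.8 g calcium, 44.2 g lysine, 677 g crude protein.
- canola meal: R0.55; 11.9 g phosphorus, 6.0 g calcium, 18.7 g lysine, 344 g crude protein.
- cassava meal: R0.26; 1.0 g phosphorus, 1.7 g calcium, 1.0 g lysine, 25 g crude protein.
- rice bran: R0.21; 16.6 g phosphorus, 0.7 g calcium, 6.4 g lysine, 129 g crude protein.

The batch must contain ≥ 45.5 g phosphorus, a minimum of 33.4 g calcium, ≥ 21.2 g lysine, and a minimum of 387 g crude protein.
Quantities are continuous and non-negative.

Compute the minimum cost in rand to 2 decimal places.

Let x1 = kg of fish meal, x2 = kg of canola meal, x3 = kg of cassava meal, x4 = kg of rice bran.
Minimize 2.28x1 + 0.55x2 + 0.26x3 + 0.21x4 with:
  25.6x1 + 11.9x2 + 1x3 + 16.6x4 ≥ 45.5   (phosphorus)
  42.8x1 + 6x2 + 1.7x3 + 0.7x4 ≥ 33.4   (calcium)
  44.2x1 + 18.7x2 + 1x3 + 6.4x4 ≥ 21.2   (lysine)
  677x1 + 344x2 + 25x3 + 129x4 ≥ 387   (crude protein)
  x1, x2, x3, x4 ≥ 0.
The optimal basis is {fish meal, rice bran}; canola meal, cassava meal drop out. There the phosphorus and calcium constraints are tight.
So fish meal = 0.7546 kg, rice bran = 1.577 kg.
Total cost: 2.28·0.7546 + 0.21·1.577 = 2.0517.

R2.05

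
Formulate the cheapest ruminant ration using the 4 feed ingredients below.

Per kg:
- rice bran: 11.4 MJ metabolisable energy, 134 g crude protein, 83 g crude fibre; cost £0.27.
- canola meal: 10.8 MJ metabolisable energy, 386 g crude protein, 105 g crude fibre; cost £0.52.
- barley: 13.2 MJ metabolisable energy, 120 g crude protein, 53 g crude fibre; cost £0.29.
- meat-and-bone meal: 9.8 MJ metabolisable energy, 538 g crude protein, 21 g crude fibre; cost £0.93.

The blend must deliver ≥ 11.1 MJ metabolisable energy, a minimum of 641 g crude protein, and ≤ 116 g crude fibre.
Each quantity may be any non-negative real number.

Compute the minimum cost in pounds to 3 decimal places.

Let x1 = kg of rice bran, x2 = kg of canola meal, x3 = kg of barley, x4 = kg of meat-and-bone meal.
Minimize 0.27x1 + 0.52x2 + 0.29x3 + 0.93x4 with:
  11.4x1 + 10.8x2 + 13.2x3 + 9.8x4 ≥ 11.1   (metabolisable energy)
  134x1 + 386x2 + 120x3 + 538x4 ≥ 641   (crude protein)
  83x1 + 105x2 + 53x3 + 21x4 ≤ 116   (crude fibre)
  x1, x2, x3, x4 ≥ 0.
The cheapest feasible vertex uses only canola meal, meat-and-bone meal; rice bran, barley are not used. Binding constraints: crude protein and crude fibre.
That vertex is x2 = 1.012, x4 = 0.4656.
Total cost: 0.52·1.012 + 0.93·0.4656 = 0.95925.

£0.959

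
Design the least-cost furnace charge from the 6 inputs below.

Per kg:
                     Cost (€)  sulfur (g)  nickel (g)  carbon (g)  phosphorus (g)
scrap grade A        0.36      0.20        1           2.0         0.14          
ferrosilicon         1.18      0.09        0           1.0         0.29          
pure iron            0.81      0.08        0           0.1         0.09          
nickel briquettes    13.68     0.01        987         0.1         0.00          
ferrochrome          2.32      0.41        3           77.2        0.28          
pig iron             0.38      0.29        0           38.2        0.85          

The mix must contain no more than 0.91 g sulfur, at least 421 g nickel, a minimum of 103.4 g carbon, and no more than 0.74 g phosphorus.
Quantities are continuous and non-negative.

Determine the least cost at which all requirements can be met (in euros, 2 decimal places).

Let x1 = kg of scrap grade A, x2 = kg of ferrosilicon, x3 = kg of pure iron, x4 = kg of nickel briquettes, x5 = kg of ferrochrome, x6 = kg of pig iron.
Minimise 0.36x1 + 1.18x2 + 0.81x3 + 13.68x4 + 2.32x5 + 0.38x6 s.t.:
  0.2x1 + 0.09x2 + 0.08x3 + 0.01x4 + 0.41x5 + 0.29x6 ≤ 0.91   (sulfur)
  1x1 + 987x4 + 3x5 ≥ 421   (nickel)
  2x1 + 1x2 + 0.1x3 + 0.1x4 + 77.2x5 + 38.2x6 ≥ 103.4   (carbon)
  0.14x1 + 0.29x2 + 0.09x3 + 0.28x5 + 0.85x6 ≤ 0.74   (phosphorus)
  x1, x2, x3, x4, x5, x6 ≥ 0.
At the optimum only nickel briquettes, ferrochrome, pig iron are positive (scrap grade A, ferrosilicon, pure iron = 0). Binding constraints: nickel, carbon, phosphorus.
Solving gives x4 = 0.4232, x5 = 1.085, x6 = 0.5132.
Cost = 13.68·0.4232 + 2.32·1.085 + 0.38·0.5132 = 8.5016.

€8.50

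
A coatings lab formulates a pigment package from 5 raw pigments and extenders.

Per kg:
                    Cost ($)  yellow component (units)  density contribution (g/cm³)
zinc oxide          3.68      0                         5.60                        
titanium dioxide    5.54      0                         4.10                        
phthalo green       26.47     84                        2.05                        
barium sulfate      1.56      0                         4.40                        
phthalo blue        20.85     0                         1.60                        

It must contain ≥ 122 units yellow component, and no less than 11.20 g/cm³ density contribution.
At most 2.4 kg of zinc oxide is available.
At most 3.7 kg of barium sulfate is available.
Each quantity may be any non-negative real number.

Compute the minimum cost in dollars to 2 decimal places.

$41.36

Let x1 = kg of zinc oxide, x2 = kg of titanium dioxide, x3 = kg of phthalo green, x4 = kg of barium sulfate, x5 = kg of phthalo blue.
min 3.68x1 + 5.54x2 + 26.47x3 + 1.56x4 + 20.85x5 s.t.:
  84x3 ≥ 122   (yellow component)
  5.6x1 + 4.1x2 + 2.05x3 + 4.4x4 + 1.6x5 ≥ 11.2   (density contribution)
  x1 ≤ 2.4
  x4 ≤ 3.7
  x1, x2, x3, x4, x5 ≥ 0.
The optimal basis is {phthalo green, barium sulfate}; zinc oxide, titanium dioxide, phthalo blue drop out. The yellow component and density contribution requirements are met with equality.
Optimal quantities: phthalo green = 1.4524 kg, barium sulfate = 1.8688 kg.
Cost = 26.47·1.4524 + 1.56·1.8688 = 41.3604.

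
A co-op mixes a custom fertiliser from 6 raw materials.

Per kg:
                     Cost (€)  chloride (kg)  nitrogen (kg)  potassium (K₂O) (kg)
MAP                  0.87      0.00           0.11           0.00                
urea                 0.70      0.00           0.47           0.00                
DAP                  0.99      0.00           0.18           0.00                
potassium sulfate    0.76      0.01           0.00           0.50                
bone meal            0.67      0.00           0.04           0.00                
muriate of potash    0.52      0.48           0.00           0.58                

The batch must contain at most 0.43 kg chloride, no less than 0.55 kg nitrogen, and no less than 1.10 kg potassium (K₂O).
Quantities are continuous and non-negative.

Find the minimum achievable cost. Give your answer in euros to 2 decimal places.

Set it up as a linear program. Let x1 = kg of MAP, x2 = kg of urea, x3 = kg of DAP, x4 = kg of potassium sulfate, x5 = kg of bone meal, x6 = kg of muriate of potash.
min 0.87x1 + 0.7x2 + 0.99x3 + 0.76x4 + 0.67x5 + 0.52x6 s.t.:
  0.01x4 + 0.48x6 ≤ 0.43   (chloride)
  0.11x1 + 0.47x2 + 0.18x3 + 0.04x5 ≥ 0.55   (nitrogen)
  0.5x4 + 0.58x6 ≥ 1.1   (potassium (K₂O))
  x1, x2, x3, x4, x5, x6 ≥ 0.
The minimum-cost mix takes nothing from MAP, DAP, bone meal — only urea, potassium sulfate, muriate of potash. Binding constraints: chloride, nitrogen, potassium (K₂O).
Optimal quantities: urea = 1.17 kg, potassium sulfate = 1.19 kg, muriate of potash = 0.8711 kg.
Total cost: 0.7·1.17 + 0.76·1.19 + 0.52·0.8711 = 2.1764.

€2.18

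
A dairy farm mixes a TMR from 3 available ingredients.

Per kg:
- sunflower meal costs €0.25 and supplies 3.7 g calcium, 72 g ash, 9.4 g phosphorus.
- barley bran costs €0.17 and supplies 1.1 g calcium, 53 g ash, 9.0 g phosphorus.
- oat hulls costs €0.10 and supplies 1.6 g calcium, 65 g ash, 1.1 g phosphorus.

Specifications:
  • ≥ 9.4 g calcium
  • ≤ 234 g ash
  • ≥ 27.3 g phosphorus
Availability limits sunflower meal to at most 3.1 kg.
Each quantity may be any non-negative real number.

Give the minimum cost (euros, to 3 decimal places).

€0.688

This is a linear program. Let x1 = kg of sunflower meal, x2 = kg of barley bran, x3 = kg of oat hulls.
Minimise 0.25x1 + 0.17x2 + 0.1x3 s.t.:
  3.7x1 + 1.1x2 + 1.6x3 ≥ 9.4   (calcium)
  72x1 + 53x2 + 65x3 ≤ 234   (ash)
  9.4x1 + 9x2 + 1.1x3 ≥ 27.3   (phosphorus)
  x1 ≤ 3.1
  x1, x2, x3 ≥ 0.
The cheapest feasible vertex uses only sunflower meal, barley bran; oat hulls is not used. There the calcium and phosphorus constraints are tight.
Solving gives x1 = 2.377, x2 = 0.551.
Total cost: 0.25·2.377 + 0.17·0.551 = 0.68792.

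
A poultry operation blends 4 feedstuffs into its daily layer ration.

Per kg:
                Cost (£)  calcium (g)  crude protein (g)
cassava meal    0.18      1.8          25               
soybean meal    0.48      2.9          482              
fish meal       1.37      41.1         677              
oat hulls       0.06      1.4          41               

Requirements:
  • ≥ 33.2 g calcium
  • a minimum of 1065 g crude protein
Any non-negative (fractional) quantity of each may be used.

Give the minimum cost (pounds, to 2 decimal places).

£1.51

This is a linear program. Let x1 = kg of cassava meal, x2 = kg of soybean meal, x3 = kg of fish meal, x4 = kg of oat hulls.
Minimise 0.18x1 + 0.48x2 + 1.37x3 + 0.06x4 s.t.:
  1.8x1 + 2.9x2 + 41.1x3 + 1.4x4 ≥ 33.2   (calcium)
  25x1 + 482x2 + 677x3 + 41x4 ≥ 1065   (crude protein)
  x1, x2, x3, x4 ≥ 0.
At the optimum only soybean meal, oat hulls are positive (cassava meal, fish meal = 0). There the calcium and crude protein constraints are tight.
Optimal quantities: soybean meal = 0.2335 kg, oat hulls = 23.23 kg.
Hence cost = 0.48·0.2335 + 0.06·23.23 = £1.5059.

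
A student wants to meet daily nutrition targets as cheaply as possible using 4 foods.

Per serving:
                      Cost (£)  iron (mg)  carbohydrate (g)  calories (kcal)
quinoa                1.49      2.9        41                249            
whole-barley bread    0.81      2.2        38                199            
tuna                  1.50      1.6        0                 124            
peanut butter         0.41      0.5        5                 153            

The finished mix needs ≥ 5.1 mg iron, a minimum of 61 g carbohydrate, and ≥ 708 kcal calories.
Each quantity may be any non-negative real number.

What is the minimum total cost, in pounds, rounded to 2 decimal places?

£2.39

Set it up as a linear program. Let x1 = servings of quinoa, x2 = servings of whole-barley bread, x3 = servings of tuna, x4 = servings of peanut butter.
Minimize 1.49x1 + 0.81x2 + 1.5x3 + 0.41x4 s.t.:
  2.9x1 + 2.2x2 + 1.6x3 + 0.5x4 ≥ 5.1   (iron)
  41x1 + 38x2 + 5x4 ≥ 61   (carbohydrate)
  249x1 + 199x2 + 124x3 + 153x4 ≥ 708   (calories)
  x1, x2, x3, x4 ≥ 0.
At the optimum only whole-barley bread, peanut butter are positive (quinoa, tuna = 0). Binding constraints: iron and calories.
Optimal quantities: whole-barley bread = 1.798 servings, peanut butter = 2.289 servings.
Hence cost = 0.81·1.798 + 0.41·2.289 = £2.3949.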